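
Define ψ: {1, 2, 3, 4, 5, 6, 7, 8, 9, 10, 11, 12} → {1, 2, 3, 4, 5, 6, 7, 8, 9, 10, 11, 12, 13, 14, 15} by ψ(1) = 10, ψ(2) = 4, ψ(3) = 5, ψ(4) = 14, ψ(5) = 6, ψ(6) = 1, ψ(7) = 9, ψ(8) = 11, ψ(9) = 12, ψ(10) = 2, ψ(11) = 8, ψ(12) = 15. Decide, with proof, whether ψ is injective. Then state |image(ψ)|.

The values ψ(1), …, ψ(12) are 10, 4, 5, 14, 6, 1, 9, 11, 12, 2, 8, 15 — all distinct.
So ψ(a) = ψ(b) only when a = b, and ψ is injective.
The image of ψ is {1, 2, 4, 5, 6, 8, 9, 10, 11, 12, 14, 15}, which has 12 elements.

12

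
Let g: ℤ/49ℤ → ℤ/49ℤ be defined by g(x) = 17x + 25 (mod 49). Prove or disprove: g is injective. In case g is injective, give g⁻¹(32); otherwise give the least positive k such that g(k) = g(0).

If g(a) = g(b), then 17a ≡ 17b (mod 49). Because gcd(17, 49) = 1, we may cancel 17 to get a ≡ b (mod 49).
Hence g is injective.
We now compute 17⁻¹ mod 49 explicitly. Euclid's algorithm: 49 = 2·17 + 15, 17 = 1·15 + 2, 15 = 7·2 + 1; back-substituting gives 1 = 26·17 − 9·49, so 17⁻¹ ≡ 26 (mod 49).
Since g is injective, we compute g⁻¹(32): solve 17x + 25 ≡ 32 (mod 49), i.e. 17x ≡ 7 (mod 49).
Multiplying by 17⁻¹ = 26 gives x ≡ 26·7 = 182 = 3·49 + 35 ≡ 35 (mod 49).
Check: g(35) = 17·35 + 25 = 620 = 12·49 + 32 ≡ 32 (mod 49).

35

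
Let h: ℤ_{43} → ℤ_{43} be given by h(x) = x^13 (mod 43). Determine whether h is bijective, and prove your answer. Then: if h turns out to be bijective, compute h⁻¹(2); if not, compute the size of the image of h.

22

Since 43 is prime, the nonzero elements of ℤ_{43} form a cyclic group of order 42.
As gcd(13, 42) = 1, raising to the 13th power is a bijection on this group: if s^13 ≡ t^13 then (st^{−1})^13 = 1, and the only element of order dividing gcd(13, 42) = 1 is 1, so s = t.
With h(0) = 0 this makes h injective on all of ℤ_{43}, hence bijective (finite equal-size domain and codomain). In particular h is bijective.
Since h is bijective, we find the preimage of 2. The inverse of x ↦ x^13 on (ℤ_{43})^× is x ↦ x^13, because 13·13 = 169 = 4·42 + 1 ≡ 1 (mod 42) and x^{42} = 1 for x ≠ 0 (Fermat). So h⁻¹(2) = 2^13 mod 43.
Repeated squaring mod 43: 2^1 ≡ 2, 2^2 ≡ 2² = 4, 2^4 ≡ 4² = 16, 2^8 ≡ 16² = 256 ≡ 41. Since 13 = 8 + 4 + 1, 2^13 ≡ 41·16·2: 41·16 = 656 ≡ 11, then 11·2 = 22. So 2^13 ≡ 22 (mod 43).
Hence h⁻¹(2) = 22.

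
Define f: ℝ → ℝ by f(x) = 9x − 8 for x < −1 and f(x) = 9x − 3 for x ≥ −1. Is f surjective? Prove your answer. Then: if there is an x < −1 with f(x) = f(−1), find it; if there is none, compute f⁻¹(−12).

Both pieces are strictly increasing (slopes 9 and 9), so each is injective on its own interval.
The left piece maps (−∞, −1) onto (−∞, −17); the right piece maps [−1, ∞) onto [−12, ∞).
The union (−∞, −17) ∪ [−12, ∞) omits the interval between −17 and −12; in particular −17 has no preimage. So f is not surjective.
Because the two images are disjoint, no x < −1 has f(x) = f(−1), so we compute f⁻¹(−12): −12 lies in [−12, ∞), so solve 9x − 3 = −12: x = (−12 + 3)/9 = −1.

-1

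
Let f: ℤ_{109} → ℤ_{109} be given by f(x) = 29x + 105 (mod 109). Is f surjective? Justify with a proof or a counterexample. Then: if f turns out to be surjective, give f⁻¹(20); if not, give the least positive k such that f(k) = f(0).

76

Since gcd(29, 109) = 1, 29 is invertible modulo 109. Euclid's algorithm: 109 = 3·29 + 22, 29 = 1·22 + 7, 22 = 3·7 + 1; back-substituting gives 1 = 94·29 − 25·109, so 29⁻¹ ≡ 94 (mod 109).
Then y ↦ 94(y − 105) is a two-sided inverse to f, so every y ∈ ℤ_{109} has a preimage.
So f is surjective.
Since f is surjective, we find f⁻¹(20): we need 29x ≡ 20 − 105 ≡ 24 (mod 109). Using 29⁻¹ = 94: x ≡ 94·24 = 2256 = 20·109 + 76, so x = 76.
Check: f(76) = 29·76 + 105 = 2309 = 21·109 + 20 ≡ 20 (mod 109).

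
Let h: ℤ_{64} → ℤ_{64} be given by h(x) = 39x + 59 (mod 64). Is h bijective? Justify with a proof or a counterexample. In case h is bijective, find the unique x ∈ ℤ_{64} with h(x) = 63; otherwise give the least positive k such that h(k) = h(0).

Suppose h(x_1) = h(x_2) in ℤ_{64}. Then 39x_1 + 59 ≡ 39x_2 + 59 (mod 64), therefore 39(x_1 − x_2) ≡ 0 (mod 64).
Since gcd(39, 64) = 1, 39 is invertible modulo 64, therefore x_1 − x_2 ≡ 0 (mod 64), i.e. x_1 = x_2.
We now compute 39⁻¹ mod 64 explicitly. Euclid's algorithm: 64 = 1·39 + 25, 39 = 1·25 + 14, 25 = 1·14 + 11, 14 = 1·11 + 3, 11 = 3·3 + 2, 3 = 1·2 + 1; back-substituting gives 1 = 23·39 − 14·64, so 39⁻¹ ≡ 23 (mod 64).
Then y ↦ 23(y − 59) is a two-sided inverse to h, so every y ∈ ℤ_{64} has a preimage.
Thus h is bijective.
Since h is bijective, we compute h⁻¹(63): solve 39x + 59 ≡ 63 (mod 64), i.e. 39x ≡ 4 (mod 64).
Multiplying by 39⁻¹ = 23 gives x ≡ 23·4 = 92 = 1·64 + 28 ≡ 28 (mod 64).
Check: h(28) = 39·28 + 59 = 1151 = 17·64 + 63 ≡ 63 (mod 64).

28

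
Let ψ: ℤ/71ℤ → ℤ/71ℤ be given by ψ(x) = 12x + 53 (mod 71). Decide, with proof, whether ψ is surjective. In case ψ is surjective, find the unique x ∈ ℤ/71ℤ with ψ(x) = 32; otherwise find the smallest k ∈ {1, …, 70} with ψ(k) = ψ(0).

Since gcd(12, 71) = 1, 12 is invertible modulo 71. Euclid's algorithm: 71 = 5·12 + 11, 12 = 1·11 + 1; back-substituting gives 1 = 6·12 − 1·71, so 12⁻¹ ≡ 6 (mod 71).
For any y ∈ ℤ/71ℤ, x = 6(y − 53) mod 71 satisfies ψ(x) = 12·6(y − 53) + 53 ≡ y (since 12·6 ≡ 1 mod 71). So every y has a preimage.
Hence ψ is surjective.
Since ψ is surjective, we find ψ⁻¹(32): we need 12x ≡ 32 − 53 ≡ 50 (mod 71). Using 12⁻¹ = 6: x ≡ 6·50 = 300 = 4·71 + 16, so x = 16.
Check: ψ(16) = 12·16 + 53 = 245 = 3·71 + 32 ≡ 32 (mod 71).

16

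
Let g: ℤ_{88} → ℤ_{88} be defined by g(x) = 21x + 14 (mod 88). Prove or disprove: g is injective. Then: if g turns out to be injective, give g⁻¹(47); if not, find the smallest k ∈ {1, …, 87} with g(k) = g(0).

Suppose g(s) = g(t) in ℤ_{88}. Then 21s + 14 ≡ 21t + 14 (mod 88), therefore 21(s − t) ≡ 0 (mod 88).
Since gcd(21, 88) = 1, 21 is invertible modulo 88, thus s − t ≡ 0 (mod 88), i.e. s = t.
Hence g is injective.
We now compute 21⁻¹ mod 88 explicitly. Euclid's algorithm: 88 = 4·21 + 4, 21 = 5·4 + 1; back-substituting gives 1 = 21·21 − 5·88, so 21⁻¹ ≡ 21 (mod 88).
Since g is injective, we find g⁻¹(47): we need 21x ≡ 47 − 14 ≡ 33 (mod 88). Using 21⁻¹ = 21: x ≡ 21·33 = 693 = 7·88 + 77, so x = 77.
Check: g(77) = 21·77 + 14 = 1631 = 18·88 + 47 ≡ 47 (mod 88).

77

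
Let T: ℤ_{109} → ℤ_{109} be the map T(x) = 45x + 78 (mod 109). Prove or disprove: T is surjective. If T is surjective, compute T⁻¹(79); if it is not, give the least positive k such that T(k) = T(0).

63

By definition, surjectivity means every element of the codomain has a preimage under T.
Since gcd(45, 109) = 1, 45 is invertible modulo 109. Euclid's algorithm: 109 = 2·45 + 19, 45 = 2·19 + 7, 19 = 2·7 + 5, 7 = 1·5 + 2, 5 = 2·2 + 1; back-substituting gives 1 = 63·45 − 26·109, so 45⁻¹ ≡ 63 (mod 109).
For any y ∈ ℤ_{109}, x = 63(y − 78) mod 109 satisfies T(x) = 45·63(y − 78) + 78 ≡ y (since 45·63 ≡ 1 mod 109). So every y has a preimage.
So T is surjective.
Since T is surjective, we compute T⁻¹(79): solve 45x + 78 ≡ 79 (mod 109), i.e. 45x ≡ 1 (mod 109).
Multiplying by 45⁻¹ = 63 gives x ≡ 63·1 = 63 ≡ 63 (mod 109).
Check: T(63) = 45·63 + 78 = 2913 = 26·109 + 79 ≡ 79 (mod 109).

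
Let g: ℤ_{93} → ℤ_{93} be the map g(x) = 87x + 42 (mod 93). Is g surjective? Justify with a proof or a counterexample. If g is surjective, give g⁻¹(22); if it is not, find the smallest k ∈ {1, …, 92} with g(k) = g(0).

Recall: g is surjective if every y in the codomain equals g(x) for some x in the domain.
Since gcd(87, 93) = 3, we have 87x ≡ 0 (mod 3) for all x, so g(x) ≡ 0 (mod 3).
But 1 ≢ 0 (mod 3), so 1 ∈ ℤ_{93} has no preimage. So g is not surjective.
Since g is not surjective, we find the least positive k with g(k) = g(0): this means 87k ≡ 0 (mod 93), i.e. 93 ∣ 87k. Since gcd(87, 93) = 3, dividing through by 3 this holds exactly when 31 ∣ 29k, and as gcd(29, 31) = 1, exactly when 31 ∣ k.
The smallest positive such k is 31.

31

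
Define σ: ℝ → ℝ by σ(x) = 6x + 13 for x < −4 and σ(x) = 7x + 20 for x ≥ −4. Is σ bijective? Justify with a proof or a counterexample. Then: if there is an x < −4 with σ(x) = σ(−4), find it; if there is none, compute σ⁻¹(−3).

Both pieces are strictly increasing (slopes 6 and 7), so each is injective on its own interval.
The left piece maps (−∞, −4) onto (−∞, −11); the right piece maps [−4, ∞) onto [−8, ∞).
The images leave a gap (−11 has no preimage), so σ is not surjective, hence not bijective.
Because the two images are disjoint, no x < −4 has σ(x) = σ(−4), so we compute σ⁻¹(−3): −3 lies in [−8, ∞), so solve 7x + 20 = −3: x = (−3 − 20)/7 = −23/7.

-23/7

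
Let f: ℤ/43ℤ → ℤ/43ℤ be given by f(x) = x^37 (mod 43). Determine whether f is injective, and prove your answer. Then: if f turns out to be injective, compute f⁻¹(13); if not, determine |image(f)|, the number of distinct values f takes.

Since 43 is prime, the nonzero elements of ℤ/43ℤ form a cyclic group of order 42.
As gcd(37, 42) = 1, raising to the 37th power is a bijection on this group: if a^37 ≡ b^37 then (ab^{−1})^37 = 1, and the only element of order dividing gcd(37, 42) = 1 is 1, so a = b.
With f(0) = 0 this makes f injective on all of ℤ/43ℤ, hence bijective (finite equal-size domain and codomain). In particular f is injective.
Since f is injective, we find the preimage of 13. The inverse of x ↦ x^37 on (ℤ/43ℤ)^× is x ↦ x^25, because 37·25 = 925 = 22·42 + 1 ≡ 1 (mod 42) and x^{42} = 1 for x ≠ 0 (Fermat). So f⁻¹(13) = 13^25 mod 43.
Repeated squaring mod 43: 13^1 ≡ 13, 13^2 ≡ 13² = 169 ≡ 40, 13^4 ≡ 40² = 1600 ≡ 9, 13^8 ≡ 9² = 81 ≡ 38, 13^16 ≡ 38² = 1444 ≡ 25. Since 25 = 16 + 8 + 1, 13^25 ≡ 25·38·13: 25·38 = 950 ≡ 4, then 4·13 = 52 ≡ 9. So 13^25 ≡ 9 (mod 43).
Hence f⁻¹(13) = 9.

9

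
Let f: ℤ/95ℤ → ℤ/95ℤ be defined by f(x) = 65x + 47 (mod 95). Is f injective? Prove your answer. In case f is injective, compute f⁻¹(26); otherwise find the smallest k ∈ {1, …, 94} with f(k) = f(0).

19

Recall that injectivity means: for all a, b in the domain, f(a) = f(b) implies a = b.
We have gcd(65, 95) = 5 > 1. Taking a = 0 and b = 19: f(0) = 47 and f(19) = 65·19 + 47 = 1282 ≡ 47 (mod 95).
So f(0) = f(19) while 0 ≠ 19, therefore f is not injective.
Since f is not injective, we find the least positive k with f(k) = f(0): this means 65k ≡ 0 (mod 95), i.e. 95 ∣ 65k. Since gcd(65, 95) = 5, dividing through by 5 this holds exactly when 19 ∣ 13k, and as gcd(13, 19) = 1, exactly when 19 ∣ k.
The smallest positive such k is 19.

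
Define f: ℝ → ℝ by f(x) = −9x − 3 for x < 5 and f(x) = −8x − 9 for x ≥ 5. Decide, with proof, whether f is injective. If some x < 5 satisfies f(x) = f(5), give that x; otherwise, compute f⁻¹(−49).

5

Both pieces are strictly decreasing (slopes −9 and −8), so each is injective on its own interval.
The left piece maps (−∞, 5) onto (−48, ∞); the right piece maps [5, ∞) onto (−∞, −49].
These images are disjoint, so no value is attained by both pieces. Therefore f is injective.
Because the two images are disjoint, no x < 5 has f(x) = f(5), so we compute f⁻¹(−49): −49 lies in (−∞, −49], so solve −8x − 9 = −49: x = (−49 + 9)/(−8) = 5.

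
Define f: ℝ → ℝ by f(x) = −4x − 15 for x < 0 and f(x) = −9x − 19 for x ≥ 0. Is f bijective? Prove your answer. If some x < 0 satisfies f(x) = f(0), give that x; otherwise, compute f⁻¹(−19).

0

Both pieces are strictly decreasing (slopes −4 and −9), so each is injective on its own interval.
The left piece maps (−∞, 0) onto (−15, ∞); the right piece maps [0, ∞) onto (−∞, −19].
The images leave a gap (−15 has no preimage), so f is not surjective, hence not bijective.
Because the two images are disjoint, no x < 0 has f(x) = f(0), so we compute f⁻¹(−19): −19 lies in (−∞, −19], so solve −9x − 19 = −19: x = (−19 + 19)/(−9) = 0.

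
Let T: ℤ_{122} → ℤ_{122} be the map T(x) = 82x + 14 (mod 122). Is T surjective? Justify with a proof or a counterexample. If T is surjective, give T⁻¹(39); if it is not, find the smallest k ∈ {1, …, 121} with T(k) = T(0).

Since gcd(82, 122) = 2, we have 82x ≡ 0 (mod 2) for all x, so T(x) ≡ 0 (mod 2).
But 1 ≢ 0 (mod 2), so 1 ∈ ℤ_{122} has no preimage. Thus T is not surjective.
Since T is not surjective, we find the least positive k with T(k) = T(0): this means 82k ≡ 0 (mod 122), i.e. 122 ∣ 82k. Since gcd(82, 122) = 2, dividing through by 2 this holds exactly when 61 ∣ 41k, and as gcd(41, 61) = 1, exactly when 61 ∣ k.
The smallest positive such k is 61.

61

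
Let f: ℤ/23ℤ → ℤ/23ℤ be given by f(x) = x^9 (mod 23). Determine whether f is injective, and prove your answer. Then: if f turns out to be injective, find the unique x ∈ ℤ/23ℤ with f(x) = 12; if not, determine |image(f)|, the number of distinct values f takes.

18

Since 23 is prime, the nonzero elements of ℤ/23ℤ form a cyclic group of order 22.
As gcd(9, 22) = 1, raising to the 9th power is a bijection on this group: if a^9 ≡ b^9 then (ab^{−1})^9 = 1, and the only element of order dividing gcd(9, 22) = 1 is 1, so a = b.
With f(0) = 0 this makes f injective on all of ℤ/23ℤ, hence bijective (finite equal-size domain and codomain). In particular f is injective.
Since f is injective, we find the preimage of 12. The inverse of x ↦ x^9 on (ℤ/23ℤ)^× is x ↦ x^5, because 9·5 = 45 = 2·22 + 1 ≡ 1 (mod 22) and x^{22} = 1 for x ≠ 0 (Fermat). So f⁻¹(12) = 12^5 mod 23.
Repeated squaring mod 23: 12^1 ≡ 12, 12^2 ≡ 12² = 144 ≡ 6, 12^4 ≡ 6² = 36 ≡ 13. Since 5 = 4 + 1, 12^5 ≡ 13·12: 13·12 = 156 ≡ 18. So 12^5 ≡ 18 (mod 23).
Hence f⁻¹(12) = 18.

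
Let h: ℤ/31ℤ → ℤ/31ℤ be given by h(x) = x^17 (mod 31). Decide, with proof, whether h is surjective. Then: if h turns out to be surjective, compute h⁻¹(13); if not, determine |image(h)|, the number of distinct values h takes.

24

Since 31 is prime, the nonzero elements of ℤ/31ℤ form a cyclic group of order 30.
As gcd(17, 30) = 1, raising to the 17th power is a bijection on this group: if a^17 ≡ b^17 then (ab^{−1})^17 = 1, and the only element of order dividing gcd(17, 30) = 1 is 1, so a = b.
With h(0) = 0 this makes h injective on all of ℤ/31ℤ, hence bijective (finite equal-size domain and codomain). In particular h is surjective.
Since h is surjective, we find the preimage of 13. The inverse of x ↦ x^17 on (ℤ/31ℤ)^× is x ↦ x^23, because 17·23 = 391 = 13·30 + 1 ≡ 1 (mod 30) and x^{30} = 1 for x ≠ 0 (Fermat). So h⁻¹(13) = 13^23 mod 31.
Repeated squaring mod 31: 13^1 ≡ 13, 13^2 ≡ 13² = 169 ≡ 14, 13^4 ≡ 14² = 196 ≡ 10, 13^8 ≡ 10² = 100 ≡ 7, 13^16 ≡ 7² = 49 ≡ 18. Since 23 = 16 + 4 + 2 + 1, 13^23 ≡ 18·10·14·13: 18·10 = 180 ≡ 25, then 25·14 = 350 ≡ 9, then 9·13 = 117 ≡ 24. So 13^23 ≡ 24 (mod 31).
Hence h⁻¹(13) = 24.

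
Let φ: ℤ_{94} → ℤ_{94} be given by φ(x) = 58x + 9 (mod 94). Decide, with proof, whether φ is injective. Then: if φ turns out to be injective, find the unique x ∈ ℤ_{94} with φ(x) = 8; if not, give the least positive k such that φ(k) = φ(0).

By definition, φ is injective if φ(x_1) = φ(x_2) implies x_1 = x_2.
We have gcd(58, 94) = 2 > 1. Taking x_1 = 0 and x_2 = 47: φ(0) = 9 and φ(47) = 58·47 + 9 = 2735 ≡ 9 (mod 94).
So φ(0) = φ(47) while 0 ≠ 47, hence φ is not injective.
Since φ is not injective, we find the least positive k with φ(k) = φ(0): this means 58k ≡ 0 (mod 94), i.e. 94 ∣ 58k. Since gcd(58, 94) = 2, dividing through by 2 this holds exactly when 47 ∣ 29k, and as gcd(29, 47) = 1, exactly when 47 ∣ k.
The smallest positive such k is 47.

47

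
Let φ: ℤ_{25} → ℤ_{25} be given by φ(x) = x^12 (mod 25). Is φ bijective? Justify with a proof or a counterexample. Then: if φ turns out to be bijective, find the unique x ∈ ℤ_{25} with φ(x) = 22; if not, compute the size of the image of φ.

6

φ(3): Repeated squaring mod 25: 3^1 ≡ 3, 3^2 ≡ 3² = 9, 3^4 ≡ 9² = 81 ≡ 6, 3^8 ≡ 6² = 36 ≡ 11. Since 12 = 8 + 4, 3^12 ≡ 11·6: 11·6 = 66 ≡ 16. So 3^12 ≡ 16 (mod 25).
φ(4): Repeated squaring mod 25: 4^1 ≡ 4, 4^2 ≡ 4² = 16, 4^4 ≡ 16² = 256 ≡ 6, 4^8 ≡ 6² = 36 ≡ 11. Since 12 = 8 + 4, 4^12 ≡ 11·6: 11·6 = 66 ≡ 16. So 4^12 ≡ 16 (mod 25).
So φ(3) = φ(4) = 16 while 3 ≠ 4, thus φ is not injective, hence not bijective.
Since φ is not bijective, we determine |image(φ)|. Computing x^12 mod 25 for each x (by repeated squaring, reducing mod 25 at every step), the values φ(0), φ(1), …, φ(24) are: 0, 1, 21, 16, 16, 0, 11, 1, 11, 6, 0, 21, 6, 6, 21, 0, 6, 11, 1, 11, 0, 16, 16, 21, 1.
The distinct values are {0, 1, 6, 11, 16, 21}; there are 6 of them.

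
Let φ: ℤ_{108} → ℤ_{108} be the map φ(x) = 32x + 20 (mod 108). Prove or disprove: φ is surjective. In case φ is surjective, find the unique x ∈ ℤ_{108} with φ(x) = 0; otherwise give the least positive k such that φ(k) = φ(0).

27

By definition, surjectivity means every element of the codomain has a preimage under φ.
Since gcd(32, 108) = 4, we have 32x ≡ 0 (mod 4) for all x, so φ(x) ≡ 0 (mod 4).
But 1 ≢ 0 (mod 4), so 1 ∈ ℤ_{108} has no preimage. So φ is not surjective.
Since φ is not surjective, we find the least positive k with φ(k) = φ(0): this means 32k ≡ 0 (mod 108), i.e. 108 ∣ 32k. Since gcd(32, 108) = 4, dividing through by 4 this holds exactly when 27 ∣ 8k, and as gcd(8, 27) = 1, exactly when 27 ∣ k.
The smallest positive such k is 27.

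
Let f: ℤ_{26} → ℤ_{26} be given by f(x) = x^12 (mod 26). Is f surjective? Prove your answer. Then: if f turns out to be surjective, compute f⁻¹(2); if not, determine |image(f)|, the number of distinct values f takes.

4

f(1) = 1^12 = 1.
f(3): Repeated squaring mod 26: 3^1 ≡ 3, 3^2 ≡ 3² = 9, 3^4 ≡ 9² = 81 ≡ 3, 3^8 ≡ 3² = 9. Since 12 = 8 + 4, 3^12 ≡ 9·3: 9·3 = 27 ≡ 1. So 3^12 ≡ 1 (mod 26).
So f(1) = f(3) = 1 while 1 ≠ 3, so f is not injective.
A non-injective map from the 26-element set ℤ_{26} to itself takes at most 25 distinct values, so it cannot be surjective. Thus f is not surjective.
Since f is not surjective, we determine |image(f)|. Computing x^12 mod 26 for each x (by repeated squaring, reducing mod 26 at every step), the values f(0), f(1), …, f(25) are: 0, 1, 14, 1, 14, 1, 14, 1, 14, 1, 14, 1, 14, 13, 14, 1, 14, 1, 14, 1, 14, 1, 14, 1, 14, 1.
The distinct values are {0, 1, 13, 14}; there are 4 of them.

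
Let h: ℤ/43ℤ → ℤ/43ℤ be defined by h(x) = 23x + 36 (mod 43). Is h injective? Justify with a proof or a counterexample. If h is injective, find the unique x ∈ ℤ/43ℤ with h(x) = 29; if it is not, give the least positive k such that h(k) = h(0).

24

Suppose h(u) = h(v) in ℤ/43ℤ. Then 23u + 36 ≡ 23v + 36 (mod 43), so 23(u − v) ≡ 0 (mod 43).
Since gcd(23, 43) = 1, 23 is invertible modulo 43, thus u − v ≡ 0 (mod 43), i.e. u = v.
Thus h is injective.
We now compute 23⁻¹ mod 43 explicitly. Euclid's algorithm: 43 = 1·23 + 20, 23 = 1·20 + 3, 20 = 6·3 + 2, 3 = 1·2 + 1; back-substituting gives 1 = 15·23 − 8·43, so 23⁻¹ ≡ 15 (mod 43).
Since h is injective, we compute h⁻¹(29): solve 23x + 36 ≡ 29 (mod 43), i.e. 23x ≡ 36 (mod 43).
Multiplying by 23⁻¹ = 15 gives x ≡ 15·36 = 540 = 12·43 + 24 ≡ 24 (mod 43).
Check: h(24) = 23·24 + 36 = 588 = 13·43 + 29 ≡ 29 (mod 43).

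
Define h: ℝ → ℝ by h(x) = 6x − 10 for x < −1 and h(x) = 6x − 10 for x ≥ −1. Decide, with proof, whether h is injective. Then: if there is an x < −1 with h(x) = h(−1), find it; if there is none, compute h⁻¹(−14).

Both pieces are strictly increasing (slopes 6 and 6), so each is injective on its own interval.
The left piece maps (−∞, −1) onto (−∞, −16); the right piece maps [−1, ∞) onto [−16, ∞).
These images are disjoint, so no value is attained by both pieces. Thus h is injective.
Because the two images are disjoint, no x < −1 has h(x) = h(−1), so we compute h⁻¹(−14): −14 lies in [−16, ∞), so solve 6x − 10 = −14: x = (−14 + 10)/6 = −2/3.

-2/3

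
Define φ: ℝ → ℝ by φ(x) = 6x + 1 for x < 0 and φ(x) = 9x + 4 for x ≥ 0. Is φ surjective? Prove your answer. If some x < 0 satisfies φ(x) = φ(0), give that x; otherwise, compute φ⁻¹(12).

Both pieces are strictly increasing (slopes 6 and 9), so each is injective on its own interval.
The left piece maps (−∞, 0) onto (−∞, 1); the right piece maps [0, ∞) onto [4, ∞).
The union (−∞, 1) ∪ [4, ∞) omits the interval between 1 and 4; in particular 1 has no preimage. So φ is not surjective.
Because the two images are disjoint, no x < 0 has φ(x) = φ(0), so we compute φ⁻¹(12): 12 lies in [4, ∞), so solve 9x + 4 = 12: x = (12 − 4)/9 = 8/9.

8/9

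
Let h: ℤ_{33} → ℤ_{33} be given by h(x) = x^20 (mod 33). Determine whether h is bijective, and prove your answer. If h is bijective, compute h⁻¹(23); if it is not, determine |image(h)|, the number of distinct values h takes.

h(1) = 1^20 = 1.
h(2): Repeated squaring mod 33: 2^1 ≡ 2, 2^2 ≡ 2² = 4, 2^4 ≡ 4² = 16, 2^8 ≡ 16² = 256 ≡ 25, 2^16 ≡ 25² = 625 ≡ 31. Since 20 = 16 + 4, 2^20 ≡ 31·16: 31·16 = 496 ≡ 1. So 2^20 ≡ 1 (mod 33).
So h(1) = h(2) = 1 while 1 ≠ 2, so h is not injective, hence not bijective.
Since h is not bijective, we determine |image(h)|. Computing x^20 mod 33 for each x (by repeated squaring, reducing mod 33 at every step), the values h(0), h(1), …, h(32) are: 0, 1, 1, 12, 1, 1, 12, 1, 1, 12, 1, 22, 12, 1, 1, 12, 1, 1, 12, 1, 1, 12, 22, 1, 12, 1, 1, 12, 1, 1, 12, 1, 1.
The distinct values are {0, 1, 12, 22}; there are 4 of them.

4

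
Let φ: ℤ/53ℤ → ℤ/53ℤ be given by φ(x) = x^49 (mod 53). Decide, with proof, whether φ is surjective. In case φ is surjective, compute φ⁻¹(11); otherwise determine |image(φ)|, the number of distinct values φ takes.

40

Since 53 is prime, the nonzero elements of ℤ/53ℤ form a cyclic group of order 52.
As gcd(49, 52) = 1, raising to the 49th power is a bijection on this group: if a^49 ≡ b^49 then (ab^{−1})^49 = 1, and the only element of order dividing gcd(49, 52) = 1 is 1, so a = b.
With φ(0) = 0 this makes φ injective on all of ℤ/53ℤ, hence bijective (finite equal-size domain and codomain). In particular φ is surjective.
Since φ is surjective, we find the preimage of 11. The inverse of x ↦ x^49 on (ℤ/53ℤ)^× is x ↦ x^17, because 49·17 = 833 = 16·52 + 1 ≡ 1 (mod 52) and x^{52} = 1 for x ≠ 0 (Fermat). So φ⁻¹(11) = 11^17 mod 53.
Repeated squaring mod 53: 11^1 ≡ 11, 11^2 ≡ 11² = 121 ≡ 15, 11^4 ≡ 15² = 225 ≡ 13, 11^8 ≡ 13² = 169 ≡ 10, 11^16 ≡ 10² = 100 ≡ 47. Since 17 = 16 + 1, 11^17 ≡ 47·11: 47·11 = 517 ≡ 40. So 11^17 ≡ 40 (mod 53).
Hence φ⁻¹(11) = 40.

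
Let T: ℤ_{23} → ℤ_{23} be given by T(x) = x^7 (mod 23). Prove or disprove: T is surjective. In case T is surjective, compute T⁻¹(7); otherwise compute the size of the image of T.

11

Since 23 is prime, the nonzero elements of ℤ_{23} form a cyclic group of order 22.
As gcd(7, 22) = 1, raising to the 7th power is a bijection on this group: if x_1^7 ≡ x_2^7 then (x_1x_2^{−1})^7 = 1, and the only element of order dividing gcd(7, 22) = 1 is 1, so x_1 = x_2.
With T(0) = 0 this makes T injective on all of ℤ_{23}, hence bijective (finite equal-size domain and codomain). In particular T is surjective.
Since T is surjective, we find the preimage of 7. The inverse of x ↦ x^7 on (ℤ_{23})^× is x ↦ x^19, because 7·19 = 133 = 6·22 + 1 ≡ 1 (mod 22) and x^{22} = 1 for x ≠ 0 (Fermat). So T⁻¹(7) = 7^19 mod 23.
Repeated squaring mod 23: 7^1 ≡ 7, 7^2 ≡ 7² = 49 ≡ 3, 7^4 ≡ 3² = 9, 7^8 ≡ 9² = 81 ≡ 12, 7^16 ≡ 12² = 144 ≡ 6. Since 19 = 16 + 2 + 1, 7^19 ≡ 6·3·7: 6·3 = 18, then 18·7 = 126 ≡ 11. So 7^19 ≡ 11 (mod 23).
Hence T⁻¹(7) = 11.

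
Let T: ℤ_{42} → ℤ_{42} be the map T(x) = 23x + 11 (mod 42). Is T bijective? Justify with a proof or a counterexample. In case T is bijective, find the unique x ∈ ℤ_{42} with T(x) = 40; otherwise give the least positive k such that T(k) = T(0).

Suppose T(u) = T(v) in ℤ_{42}. Then 23u + 11 ≡ 23v + 11 (mod 42), therefore 23(u − v) ≡ 0 (mod 42).
Since gcd(23, 42) = 1, 23 is invertible modulo 42, therefore u − v ≡ 0 (mod 42), i.e. u = v.
We now compute 23⁻¹ mod 42 explicitly. Euclid's algorithm: 42 = 1·23 + 19, 23 = 1·19 + 4, 19 = 4·4 + 3, 4 = 1·3 + 1; back-substituting gives 1 = 11·23 − 6·42, so 23⁻¹ ≡ 11 (mod 42).
For any y ∈ ℤ_{42}, x = 11(y − 11) mod 42 satisfies T(x) = 23·11(y − 11) + 11 ≡ y (since 23·11 ≡ 1 mod 42). So every y has a preimage.
Hence T is bijective.
Since T is bijective, we compute T⁻¹(40): solve 23x + 11 ≡ 40 (mod 42), i.e. 23x ≡ 29 (mod 42).
Multiplying by 23⁻¹ = 11 gives x ≡ 11·29 = 319 = 7·42 + 25 ≡ 25 (mod 42).
Check: T(25) = 23·25 + 11 = 586 = 13·42 + 40 ≡ 40 (mod 42).

25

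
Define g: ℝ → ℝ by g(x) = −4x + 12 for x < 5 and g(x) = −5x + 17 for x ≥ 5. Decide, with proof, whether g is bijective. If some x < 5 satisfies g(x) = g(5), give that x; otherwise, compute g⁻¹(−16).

33/5

Both pieces are strictly decreasing (slopes −4 and −5), so each is injective on its own interval.
The left piece maps (−∞, 5) onto (−8, ∞); the right piece maps [5, ∞) onto (−∞, −8].
Since −8 = −8, the images partition ℝ: g is injective and surjective, hence bijective.
Because the two images are disjoint, no x < 5 has g(x) = g(5), so we compute g⁻¹(−16): −16 lies in (−∞, −8], so solve −5x + 17 = −16: x = (−16 − 17)/(−5) = 33/5.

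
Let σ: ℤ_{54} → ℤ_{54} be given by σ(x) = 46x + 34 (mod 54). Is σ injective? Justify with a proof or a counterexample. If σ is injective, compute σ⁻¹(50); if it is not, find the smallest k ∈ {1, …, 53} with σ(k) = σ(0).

27

We have gcd(46, 54) = 2 > 1. Taking s = 0 and t = 27: σ(0) = 34 and σ(27) = 46·27 + 34 = 1276 ≡ 34 (mod 54).
So σ(0) = σ(27) while 0 ≠ 27, hence σ is not injective.
Since σ is not injective, we find the least positive k with σ(k) = σ(0): this means 46k ≡ 0 (mod 54), i.e. 54 ∣ 46k. Since gcd(46, 54) = 2, dividing through by 2 this holds exactly when 27 ∣ 23k, and as gcd(23, 27) = 1, exactly when 27 ∣ k.
The smallest positive such k is 27.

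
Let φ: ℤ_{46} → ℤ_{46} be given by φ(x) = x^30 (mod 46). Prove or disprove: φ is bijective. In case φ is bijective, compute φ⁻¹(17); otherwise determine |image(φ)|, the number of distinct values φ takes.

24

φ(22): Repeated squaring mod 46: 22^1 ≡ 22, 22^2 ≡ 22² = 484 ≡ 24, 22^4 ≡ 24² = 576 ≡ 24, 22^8 ≡ 24² = 576 ≡ 24, 22^16 ≡ 24² = 576 ≡ 24. Since 30 = 16 + 8 + 4 + 2, 22^30 ≡ 24·24·24·24: 24·24 = 576 ≡ 24, then 24·24 = 576 ≡ 24, then 24·24 = 576 ≡ 24. So 22^30 ≡ 24 (mod 46).
φ(24): Repeated squaring mod 46: 24^1 ≡ 24, 24^2 ≡ 24² = 576 ≡ 24, 24^4 ≡ 24² = 576 ≡ 24, 24^8 ≡ 24² = 576 ≡ 24, 24^16 ≡ 24² = 576 ≡ 24. Since 30 = 16 + 8 + 4 + 2, 24^30 ≡ 24·24·24·24: 24·24 = 576 ≡ 24, then 24·24 = 576 ≡ 24, then 24·24 = 576 ≡ 24. So 24^30 ≡ 24 (mod 46).
So φ(22) = φ(24) = 24 while 22 ≠ 24, so φ is not injective, hence not bijective.
Since φ is not bijective, we determine |image(φ)|. Computing x^30 mod 46 for each x (by repeated squaring, reducing mod 46 at every step), the values φ(0), φ(1), …, φ(45) are: 0, 1, 26, 29, 32, 39, 18, 35, 4, 13, 2, 31, 8, 25, 36, 27, 12, 41, 16, 9, 6, 3, 24, 23, 24, 3, 6, 9, 16, 41, 12, 27, 36, 25, 8, 31, 2, 13, 4, 35, 18, 39, 32, 29, 26, 1.
The distinct values are {0, 1, 2, 3, 4, 6, 8, 9, 12, 13, 16, 18, 23, 24, 25, 26, 27, 29, 31, 32, 35, 36, 39, 41}; there are 24 of them.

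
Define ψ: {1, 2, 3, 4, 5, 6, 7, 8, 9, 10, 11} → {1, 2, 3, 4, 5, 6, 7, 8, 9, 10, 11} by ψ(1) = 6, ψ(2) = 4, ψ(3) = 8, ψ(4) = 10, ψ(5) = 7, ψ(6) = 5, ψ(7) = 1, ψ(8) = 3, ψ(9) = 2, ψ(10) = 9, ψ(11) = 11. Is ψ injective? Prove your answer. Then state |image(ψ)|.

11

The values ψ(1), …, ψ(11) are 6, 4, 8, 10, 7, 5, 1, 3, 2, 9, 11 — all distinct.
So ψ(u) = ψ(v) only when u = v, and ψ is injective.
The image of ψ is {1, 2, 3, 4, 5, 6, 7, 8, 9, 10, 11}, which has 11 elements.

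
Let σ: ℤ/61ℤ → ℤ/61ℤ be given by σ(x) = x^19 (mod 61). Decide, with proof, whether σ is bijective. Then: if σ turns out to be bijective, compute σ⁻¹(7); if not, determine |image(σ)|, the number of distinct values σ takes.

59

Since 61 is prime, the nonzero elements of ℤ/61ℤ form a cyclic group of order 60.
As gcd(19, 60) = 1, raising to the 19th power is a bijection on this group: if s^19 ≡ t^19 then (st^{−1})^19 = 1, and the only element of order dividing gcd(19, 60) = 1 is 1, so s = t.
With σ(0) = 0 this makes σ injective on all of ℤ/61ℤ, hence bijective (finite equal-size domain and codomain). In particular σ is bijective.
Since σ is bijective, we find the preimage of 7. The inverse of x ↦ x^19 on (ℤ/61ℤ)^× is x ↦ x^19, because 19·19 = 361 = 6·60 + 1 ≡ 1 (mod 60) and x^{60} = 1 for x ≠ 0 (Fermat). So σ⁻¹(7) = 7^19 mod 61.
Repeated squaring mod 61: 7^1 ≡ 7, 7^2 ≡ 7² = 49, 7^4 ≡ 49² = 2401 ≡ 22, 7^8 ≡ 22² = 484 ≡ 57, 7^16 ≡ 57² = 3249 ≡ 16. Since 19 = 16 + 2 + 1, 7^19 ≡ 16·49·7: 16·49 = 784 ≡ 52, then 52·7 = 364 ≡ 59. So 7^19 ≡ 59 (mod 61).
Hence σ⁻¹(7) = 59.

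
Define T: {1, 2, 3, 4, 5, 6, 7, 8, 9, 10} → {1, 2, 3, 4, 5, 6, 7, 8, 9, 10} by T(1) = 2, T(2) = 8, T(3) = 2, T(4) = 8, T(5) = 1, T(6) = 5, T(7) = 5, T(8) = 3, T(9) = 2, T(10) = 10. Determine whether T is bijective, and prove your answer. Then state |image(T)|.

6

T(1) = 2 = T(3) with 1 ≠ 3, so T is not injective, hence not bijective.
The image of T is {1, 2, 3, 5, 8, 10}, which has 6 elements.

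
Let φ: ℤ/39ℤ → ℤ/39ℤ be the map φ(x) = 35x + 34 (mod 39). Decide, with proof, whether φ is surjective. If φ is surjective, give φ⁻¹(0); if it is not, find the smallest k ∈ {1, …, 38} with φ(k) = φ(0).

Recall: φ is surjective if every y in the codomain equals φ(x) for some x in the domain.
Since gcd(35, 39) = 1, 35 is invertible modulo 39. Euclid's algorithm: 39 = 1·35 + 4, 35 = 8·4 + 3, 4 = 1·3 + 1; back-substituting gives 1 = 29·35 − 26·39, so 35⁻¹ ≡ 29 (mod 39).
Then y ↦ 29(y − 34) is a two-sided inverse to φ, so every y ∈ ℤ/39ℤ has a preimage.
Therefore φ is surjective.
Since φ is surjective, we compute φ⁻¹(0): solve 35x + 34 ≡ 0 (mod 39), i.e. 35x ≡ 5 (mod 39).
Multiplying by 35⁻¹ = 29 gives x ≡ 29·5 = 145 = 3·39 + 28 ≡ 28 (mod 39).
Check: φ(28) = 35·28 + 34 = 1014 = 26·39 + 0 ≡ 0 (mod 39).

28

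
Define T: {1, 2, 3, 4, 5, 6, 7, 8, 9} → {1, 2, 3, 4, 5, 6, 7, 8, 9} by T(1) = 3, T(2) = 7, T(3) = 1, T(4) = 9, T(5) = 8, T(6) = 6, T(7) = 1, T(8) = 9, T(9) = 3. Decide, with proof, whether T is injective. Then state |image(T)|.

6

T(3) = 1 = T(7) with 3 ≠ 7, so T is not injective.
The image of T is {1, 3, 6, 7, 8, 9}, which has 6 elements.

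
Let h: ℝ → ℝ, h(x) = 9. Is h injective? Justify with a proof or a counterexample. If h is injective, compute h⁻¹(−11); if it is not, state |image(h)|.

Recall that h is injective when h(a) = h(b) forces a = b.
h(0) = 9 = h(1) with 0 ≠ 1, so h is not injective.
Since h is not injective, we state |image(h)|: the image of h is {9}, which has 1 element.

1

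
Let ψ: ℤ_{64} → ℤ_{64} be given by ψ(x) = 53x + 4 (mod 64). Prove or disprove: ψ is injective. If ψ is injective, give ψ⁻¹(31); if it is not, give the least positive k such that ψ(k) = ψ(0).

Suppose ψ(u) = ψ(v) in ℤ_{64}. Then 53u + 4 ≡ 53v + 4 (mod 64), thus 53(u − v) ≡ 0 (mod 64).
Since gcd(53, 64) = 1, 53 is invertible modulo 64, so u − v ≡ 0 (mod 64), i.e. u = v.
Thus ψ is injective.
We now compute 53⁻¹ mod 64 explicitly. Euclid's algorithm: 64 = 1·53 + 11, 53 = 4·11 + 9, 11 = 1·9 + 2, 9 = 4·2 + 1; back-substituting gives 1 = 29·53 − 24·64, so 53⁻¹ ≡ 29 (mod 64).
Since ψ is injective, we compute ψ⁻¹(31): solve 53x + 4 ≡ 31 (mod 64), i.e. 53x ≡ 27 (mod 64).
Multiplying by 53⁻¹ = 29 gives x ≡ 29·27 = 783 = 12·64 + 15 ≡ 15 (mod 64).
Check: ψ(15) = 53·15 + 4 = 799 = 12·64 + 31 ≡ 31 (mod 64).

15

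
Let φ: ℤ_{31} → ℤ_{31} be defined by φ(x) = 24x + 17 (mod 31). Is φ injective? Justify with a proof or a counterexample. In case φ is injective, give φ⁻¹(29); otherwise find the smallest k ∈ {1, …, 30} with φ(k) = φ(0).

If φ(x_1) = φ(x_2), then 24x_1 ≡ 24x_2 (mod 31). Because gcd(24, 31) = 1, we may cancel 24 to get x_1 ≡ x_2 (mod 31).
Therefore φ is injective.
We now compute 24⁻¹ mod 31 explicitly. Euclid's algorithm: 31 = 1·24 + 7, 24 = 3·7 + 3, 7 = 2·3 + 1; back-substituting gives 1 = 22·24 − 17·31, so 24⁻¹ ≡ 22 (mod 31).
Since φ is injective, we compute φ⁻¹(29): solve 24x + 17 ≡ 29 (mod 31), i.e. 24x ≡ 12 (mod 31).
Multiplying by 24⁻¹ = 22 gives x ≡ 22·12 = 264 = 8·31 + 16 ≡ 16 (mod 31).
Check: φ(16) = 24·16 + 17 = 401 = 12·31 + 29 ≡ 29 (mod 31).

16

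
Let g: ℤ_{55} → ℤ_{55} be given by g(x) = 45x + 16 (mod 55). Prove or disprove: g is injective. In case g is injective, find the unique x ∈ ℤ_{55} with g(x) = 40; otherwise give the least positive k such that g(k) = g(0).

We have gcd(45, 55) = 5 > 1. Taking s = 0 and t = 11: g(0) = 16 and g(11) = 45·11 + 16 = 511 ≡ 16 (mod 55).
So g(0) = g(11) while 0 ≠ 11, hence g is not injective.
Since g is not injective, we find the least positive k with g(k) = g(0): this means 45k ≡ 0 (mod 55), i.e. 55 ∣ 45k. Since gcd(45, 55) = 5, dividing through by 5 this holds exactly when 11 ∣ 9k, and as gcd(9, 11) = 1, exactly when 11 ∣ k.
The smallest positive such k is 11.

11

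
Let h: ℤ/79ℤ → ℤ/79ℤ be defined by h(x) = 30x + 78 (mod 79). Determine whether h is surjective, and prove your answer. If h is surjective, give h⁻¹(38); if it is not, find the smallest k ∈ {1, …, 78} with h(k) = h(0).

By definition, h is surjective if every y in the codomain equals h(x) for some x in the domain.
Since gcd(30, 79) = 1, 30 is invertible modulo 79. Euclid's algorithm: 79 = 2·30 + 19, 30 = 1·19 + 11, 19 = 1·11 + 8, 11 = 1·8 + 3, 8 = 2·3 + 2, 3 = 1·2 + 1; back-substituting gives 1 = 29·30 − 11·79, so 30⁻¹ ≡ 29 (mod 79).
For any y ∈ ℤ/79ℤ, x = 29(y − 78) mod 79 satisfies h(x) = 30·29(y − 78) + 78 ≡ y (since 30·29 ≡ 1 mod 79). So every y has a preimage.
Thus h is surjective.
Since h is surjective, we find h⁻¹(38): we need 30x ≡ 38 − 78 ≡ 39 (mod 79). Using 30⁻¹ = 29: x ≡ 29·39 = 1131 = 14·79 + 25, so x = 25.
Check: h(25) = 30·25 + 78 = 828 = 10·79 + 38 ≡ 38 (mod 79).

25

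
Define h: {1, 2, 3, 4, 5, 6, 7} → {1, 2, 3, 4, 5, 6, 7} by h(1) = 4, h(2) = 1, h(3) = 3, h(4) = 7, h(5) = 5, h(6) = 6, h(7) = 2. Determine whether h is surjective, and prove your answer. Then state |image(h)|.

Every element of the codomain has a preimage: 1 = h(2), 2 = h(7), 3 = h(3), 4 = h(1), 5 = h(5), 6 = h(6), 7 = h(4).
Hence h is surjective.
The image of h is {1, 2, 3, 4, 5, 6, 7}, which has 7 elements.

7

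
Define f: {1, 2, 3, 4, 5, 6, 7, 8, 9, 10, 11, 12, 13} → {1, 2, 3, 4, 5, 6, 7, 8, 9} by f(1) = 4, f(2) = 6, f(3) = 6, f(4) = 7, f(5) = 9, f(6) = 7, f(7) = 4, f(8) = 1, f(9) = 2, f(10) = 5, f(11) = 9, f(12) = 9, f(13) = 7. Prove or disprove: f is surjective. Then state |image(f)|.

7

No element maps to 3, so f is not surjective.
The image of f is {1, 2, 4, 5, 6, 7, 9}, which has 7 elements.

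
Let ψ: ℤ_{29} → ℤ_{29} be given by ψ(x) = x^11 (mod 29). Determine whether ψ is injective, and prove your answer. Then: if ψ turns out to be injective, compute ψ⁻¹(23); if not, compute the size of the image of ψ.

7

Since 29 is prime, the nonzero elements of ℤ_{29} form a cyclic group of order 28.
As gcd(11, 28) = 1, raising to the 11th power is a bijection on this group: if a^11 ≡ b^11 then (ab^{−1})^11 = 1, and the only element of order dividing gcd(11, 28) = 1 is 1, so a = b.
With ψ(0) = 0 this makes ψ injective on all of ℤ_{29}, hence bijective (finite equal-size domain and codomain). In particular ψ is injective.
Since ψ is injective, we find the preimage of 23. The inverse of x ↦ x^11 on (ℤ_{29})^× is x ↦ x^23, because 11·23 = 253 = 9·28 + 1 ≡ 1 (mod 28) and x^{28} = 1 for x ≠ 0 (Fermat). So ψ⁻¹(23) = 23^23 mod 29.
Repeated squaring mod 29: 23^1 ≡ 23, 23^2 ≡ 23² = 529 ≡ 7, 23^4 ≡ 7² = 49 ≡ 20, 23^8 ≡ 20² = 400 ≡ 23, 23^16 ≡ 23² = 529 ≡ 7. Since 23 = 16 + 4 + 2 + 1, 23^23 ≡ 7·20·7·23: 7·20 = 140 ≡ 24, then 24·7 = 168 ≡ 23, then 23·23 = 529 ≡ 7. So 23^23 ≡ 7 (mod 29).
Hence ψ⁻¹(23) = 7.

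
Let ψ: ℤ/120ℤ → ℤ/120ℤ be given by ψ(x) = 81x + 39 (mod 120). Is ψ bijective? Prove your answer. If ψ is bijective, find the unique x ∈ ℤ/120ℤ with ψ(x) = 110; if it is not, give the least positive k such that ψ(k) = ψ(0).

40

We have gcd(81, 120) = 3 > 1. Taking s = 0 and t = 40: ψ(0) = 39 and ψ(40) = 81·40 + 39 = 3279 ≡ 39 (mod 120).
So ψ(0) = ψ(40) while 0 ≠ 40, therefore ψ is not injective, hence not bijective.
Since ψ is not bijective, we find the least positive k with ψ(k) = ψ(0): this means 81k ≡ 0 (mod 120), i.e. 120 ∣ 81k. Since gcd(81, 120) = 3, dividing through by 3 this holds exactly when 40 ∣ 27k, and as gcd(27, 40) = 1, exactly when 40 ∣ k.
The smallest positive such k is 40.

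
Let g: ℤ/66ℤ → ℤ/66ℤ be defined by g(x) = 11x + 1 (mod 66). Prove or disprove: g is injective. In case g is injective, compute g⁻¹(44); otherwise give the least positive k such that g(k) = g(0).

6

By definition, g is injective if g(a) = g(b) implies a = b.
We have gcd(11, 66) = 11 > 1. Taking a = 0 and b = 6: g(0) = 1 and g(6) = 11·6 + 1 = 67 ≡ 1 (mod 66).
So g(0) = g(6) while 0 ≠ 6, hence g is not injective.
Since g is not injective, we find the least positive k with g(k) = g(0): this means 11k ≡ 0 (mod 66), i.e. 66 ∣ 11k. Since gcd(11, 66) = 11, dividing through by 11 this holds exactly when 6 ∣ k.
The smallest positive such k is 6.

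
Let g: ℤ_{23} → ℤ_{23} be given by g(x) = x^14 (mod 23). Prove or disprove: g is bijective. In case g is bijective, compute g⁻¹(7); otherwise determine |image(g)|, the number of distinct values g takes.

g(11): Repeated squaring mod 23: 11^1 ≡ 11, 11^2 ≡ 11² = 121 ≡ 6, 11^4 ≡ 6² = 36 ≡ 13, 11^8 ≡ 13² = 169 ≡ 8. Since 14 = 8 + 4 + 2, 11^14 ≡ 8·13·6: 8·13 = 104 ≡ 12, then 12·6 = 72 ≡ 3. So 11^14 ≡ 3 (mod 23).
g(12): Repeated squaring mod 23: 12^1 ≡ 12, 12^2 ≡ 12² = 144 ≡ 6, 12^4 ≡ 6² = 36 ≡ 13, 12^8 ≡ 13² = 169 ≡ 8. Since 14 = 8 + 4 + 2, 12^14 ≡ 8·13·6: 8·13 = 104 ≡ 12, then 12·6 = 72 ≡ 3. So 12^14 ≡ 3 (mod 23).
So g(11) = g(12) = 3 while 11 ≠ 12, thus g is not injective, hence not bijective.
Since g is not bijective, we determine |image(g)|. Computing x^14 mod 23 for each x (by repeated squaring, reducing mod 23 at every step), the values g(0), g(1), …, g(22) are: 0, 1, 8, 4, 18, 13, 9, 2, 6, 16, 12, 3, 3, 12, 16, 6, 2, 9, 13, 18, 4, 8, 1.
The distinct values are {0, 1, 2, 3, 4, 6, 8, 9, 12, 13, 16, 18}; there are 12 of them.

12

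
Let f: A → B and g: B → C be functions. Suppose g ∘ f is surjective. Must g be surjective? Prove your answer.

surjective

Let c ∈ C. Since g ∘ f is surjective, some a ∈ A has g(f(a)) = c. Then b = f(a) ∈ B satisfies g(b) = c. So g is surjective.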